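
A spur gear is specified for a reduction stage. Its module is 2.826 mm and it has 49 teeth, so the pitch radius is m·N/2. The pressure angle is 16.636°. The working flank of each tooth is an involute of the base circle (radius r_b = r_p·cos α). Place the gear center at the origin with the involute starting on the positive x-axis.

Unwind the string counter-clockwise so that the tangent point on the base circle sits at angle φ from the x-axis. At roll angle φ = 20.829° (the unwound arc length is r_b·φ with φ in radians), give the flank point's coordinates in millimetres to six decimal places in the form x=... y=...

x=70.578759 y=1.048417

pitch radius r_p = m·N/2 = 2.826·49/2 = 69.237000
base radius r_b = r_p·cos α = 69.237000·cos 16.636° = 66.338939
roll angle φ = 20.829° = 0.36353463 rad
x = r_b·(cos φ + φ·sin φ) = 66.338939·(0.93464582 + 0.36353463·0.35558007) = 70.578759
y = r_b·(sin φ − φ·cos φ) = 66.338939·(0.35558007 − 0.36353463·0.93464582) = 1.048417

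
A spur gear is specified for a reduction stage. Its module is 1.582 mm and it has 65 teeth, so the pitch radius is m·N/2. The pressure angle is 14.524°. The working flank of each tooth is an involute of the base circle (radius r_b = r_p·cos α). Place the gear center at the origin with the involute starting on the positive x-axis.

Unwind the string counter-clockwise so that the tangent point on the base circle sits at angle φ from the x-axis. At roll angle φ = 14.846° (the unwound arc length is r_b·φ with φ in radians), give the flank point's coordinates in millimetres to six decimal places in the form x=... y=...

x=51.414788 y=0.286685

pitch radius r_p = m·N/2 = 1.582·65/2 = 51.415000
base radius r_b = r_p·cos α = 51.415000·cos 14.524° = 49.771914
roll angle φ = 14.846° = 0.25911158 rad
x = r_b·(cos φ + φ·sin φ) = 49.771914·(0.96661799 + 0.25911158·0.25622189) = 51.414788
y = r_b·(sin φ − φ·cos φ) = 49.771914·(0.25622189 − 0.25911158·0.96661799) = 0.286685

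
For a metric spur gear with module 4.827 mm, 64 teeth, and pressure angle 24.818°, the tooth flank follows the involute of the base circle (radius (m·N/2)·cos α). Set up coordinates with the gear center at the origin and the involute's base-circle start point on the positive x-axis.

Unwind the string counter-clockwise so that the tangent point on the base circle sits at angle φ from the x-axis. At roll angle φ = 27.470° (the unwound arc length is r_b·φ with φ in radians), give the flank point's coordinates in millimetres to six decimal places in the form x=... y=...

pitch radius r_p = m·N/2 = 4.827·64/2 = 154.464000
base radius r_b = r_p·cos α = 154.464000·cos 24.818° = 140.198579
roll angle φ = 27.470° = 0.47944195 rad
x = r_b·(cos φ + φ·sin φ) = 140.198579·(0.88725248 + 0.47944195·0.46128411) = 155.397708
y = r_b·(sin φ − φ·cos φ) = 140.198579·(0.46128411 − 0.47944195·0.88725248) = 5.032856

x=155.397708 y=5.032856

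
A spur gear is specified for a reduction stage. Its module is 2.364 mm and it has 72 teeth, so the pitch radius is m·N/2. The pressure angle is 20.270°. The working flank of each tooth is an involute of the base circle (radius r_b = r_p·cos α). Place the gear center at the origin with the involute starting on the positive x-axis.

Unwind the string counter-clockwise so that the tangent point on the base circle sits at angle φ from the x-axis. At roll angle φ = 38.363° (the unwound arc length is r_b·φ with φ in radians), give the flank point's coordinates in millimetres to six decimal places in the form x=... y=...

x=95.772443 y=7.635503

pitch radius r_p = m·N/2 = 2.364·72/2 = 85.104000
base radius r_b = r_p·cos α = 85.104000·cos 20.270° = 79.833549
roll angle φ = 38.363° = 0.66956066 rad
x = r_b·(cos φ + φ·sin φ) = 79.833549·(0.78409441 + 0.66956066·0.62064156) = 95.772443
y = r_b·(sin φ − φ·cos φ) = 79.833549·(0.62064156 − 0.66956066·0.78409441) = 7.635503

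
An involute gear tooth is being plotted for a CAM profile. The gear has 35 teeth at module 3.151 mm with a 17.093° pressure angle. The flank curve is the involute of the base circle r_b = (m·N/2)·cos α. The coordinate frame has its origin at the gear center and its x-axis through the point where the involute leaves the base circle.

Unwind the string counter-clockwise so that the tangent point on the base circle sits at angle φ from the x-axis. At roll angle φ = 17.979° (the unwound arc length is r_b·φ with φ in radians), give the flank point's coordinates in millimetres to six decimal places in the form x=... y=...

pitch radius r_p = m·N/2 = 3.151·35/2 = 55.142500
base radius r_b = r_p·cos α = 55.142500·cos 17.093° = 52.706797
roll angle φ = 17.979° = 0.31379275 rad
x = r_b·(cos φ + φ·sin φ) = 52.706797·(0.95116971 + 0.31379275·0.30866839) = 55.238179
y = r_b·(sin φ − φ·cos φ) = 52.706797·(0.30866839 − 0.31379275·0.95116971) = 0.537516

x=55.238179 y=0.537516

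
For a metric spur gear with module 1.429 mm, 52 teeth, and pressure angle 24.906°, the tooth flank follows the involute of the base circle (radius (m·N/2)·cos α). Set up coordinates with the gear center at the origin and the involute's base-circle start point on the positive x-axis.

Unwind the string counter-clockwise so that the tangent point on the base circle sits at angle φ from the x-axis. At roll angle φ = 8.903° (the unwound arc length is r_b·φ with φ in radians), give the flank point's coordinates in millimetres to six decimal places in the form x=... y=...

pitch radius r_p = m·N/2 = 1.429·52/2 = 37.154000
base radius r_b = r_p·cos α = 37.154000·cos 24.906° = 33.698675
roll angle φ = 8.903° = 0.15538666 rad
x = r_b·(cos φ + φ·sin φ) = 33.698675·(0.98795176 + 0.15538666·0.15476212) = 34.103050
y = r_b·(sin φ − φ·cos φ) = 33.698675·(0.15476212 − 0.15538666·0.98795176) = 0.042042

x=34.103050 y=0.042042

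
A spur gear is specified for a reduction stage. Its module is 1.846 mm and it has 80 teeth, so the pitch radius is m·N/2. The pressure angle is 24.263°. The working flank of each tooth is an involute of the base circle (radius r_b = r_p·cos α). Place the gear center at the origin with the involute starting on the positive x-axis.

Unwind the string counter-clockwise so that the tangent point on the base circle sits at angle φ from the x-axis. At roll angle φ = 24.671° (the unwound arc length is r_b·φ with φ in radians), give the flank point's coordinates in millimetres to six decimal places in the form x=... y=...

x=73.271938 y=1.758435

pitch radius r_p = m·N/2 = 1.846·80/2 = 73.840000
base radius r_b = r_p·cos α = 73.840000·cos 24.263° = 67.317626
roll angle φ = 24.671° = 0.43059018 rad
x = r_b·(cos φ + φ·sin φ) = 67.317626·(0.90871956 + 0.43059018·0.41740718) = 73.271938
y = r_b·(sin φ − φ·cos φ) = 67.317626·(0.41740718 − 0.43059018·0.90871956) = 1.758435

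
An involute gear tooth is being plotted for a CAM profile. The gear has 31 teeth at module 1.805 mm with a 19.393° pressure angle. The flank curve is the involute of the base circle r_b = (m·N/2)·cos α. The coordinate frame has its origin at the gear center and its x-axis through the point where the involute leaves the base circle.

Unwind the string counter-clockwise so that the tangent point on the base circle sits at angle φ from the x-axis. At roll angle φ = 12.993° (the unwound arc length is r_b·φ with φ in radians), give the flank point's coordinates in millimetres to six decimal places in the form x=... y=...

pitch radius r_p = m·N/2 = 1.805·31/2 = 27.977500
base radius r_b = r_p·cos α = 27.977500·cos 19.393° = 26.390147
roll angle φ = 12.993° = 0.22677063 rad
x = r_b·(cos φ + φ·sin φ) = 26.390147·(0.97439754 + 0.22677063·0.22483201) = 27.060004
y = r_b·(sin φ − φ·cos φ) = 26.390147·(0.22483201 − 0.22677063·0.97439754) = 0.102058

x=27.060004 y=0.102058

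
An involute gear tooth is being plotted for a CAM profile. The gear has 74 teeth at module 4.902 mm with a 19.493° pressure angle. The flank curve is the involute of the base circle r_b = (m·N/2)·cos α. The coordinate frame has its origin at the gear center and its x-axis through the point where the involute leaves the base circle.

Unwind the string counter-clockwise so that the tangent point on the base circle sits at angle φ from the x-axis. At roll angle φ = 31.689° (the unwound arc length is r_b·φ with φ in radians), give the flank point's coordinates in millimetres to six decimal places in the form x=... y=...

pitch radius r_p = m·N/2 = 4.902·74/2 = 181.374000
base radius r_b = r_p·cos α = 181.374000·cos 19.493° = 170.978053
roll angle φ = 31.689° = 0.55307739 rad
x = r_b·(cos φ + φ·sin φ) = 170.978053·(0.85091198 + 0.55307739·0.52530830) = 195.162577
y = r_b·(sin φ − φ·cos φ) = 170.978053·(0.52530830 − 0.55307739·0.85091198) = 9.350469

x=195.162577 y=9.350469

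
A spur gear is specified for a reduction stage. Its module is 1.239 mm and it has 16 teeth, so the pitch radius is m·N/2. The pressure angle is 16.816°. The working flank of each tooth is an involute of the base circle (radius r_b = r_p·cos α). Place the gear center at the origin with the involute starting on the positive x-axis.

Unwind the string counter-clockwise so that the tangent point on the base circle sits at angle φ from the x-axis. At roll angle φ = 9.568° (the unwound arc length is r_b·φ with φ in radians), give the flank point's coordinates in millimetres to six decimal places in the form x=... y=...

pitch radius r_p = m·N/2 = 1.239·16/2 = 9.912000
base radius r_b = r_p·cos α = 9.912000·cos 16.816° = 9.488150
roll angle φ = 9.568° = 0.16699310 rad
x = r_b·(cos φ + φ·sin φ) = 9.488150·(0.98608902 + 0.16699310·0.16621804) = 9.619526
y = r_b·(sin φ − φ·cos φ) = 9.488150·(0.16621804 − 0.16699310·0.98608902) = 0.014687

x=9.619526 y=0.014687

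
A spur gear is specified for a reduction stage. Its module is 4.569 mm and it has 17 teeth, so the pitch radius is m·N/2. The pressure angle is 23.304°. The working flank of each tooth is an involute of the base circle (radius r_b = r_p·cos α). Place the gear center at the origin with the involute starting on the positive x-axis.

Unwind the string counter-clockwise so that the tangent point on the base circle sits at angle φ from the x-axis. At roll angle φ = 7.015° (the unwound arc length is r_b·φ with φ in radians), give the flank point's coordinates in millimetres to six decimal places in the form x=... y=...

x=35.934507 y=0.021788

pitch radius r_p = m·N/2 = 4.569·17/2 = 38.836500
base radius r_b = r_p·cos α = 38.836500·cos 23.304° = 35.668170
roll angle φ = 7.015° = 0.12243485 rad
x = r_b·(cos φ + φ·sin φ) = 35.668170·(0.99251421 + 0.12243485·0.12212919) = 35.934507
y = r_b·(sin φ − φ·cos φ) = 35.668170·(0.12212919 − 0.12243485·0.99251421) = 0.021788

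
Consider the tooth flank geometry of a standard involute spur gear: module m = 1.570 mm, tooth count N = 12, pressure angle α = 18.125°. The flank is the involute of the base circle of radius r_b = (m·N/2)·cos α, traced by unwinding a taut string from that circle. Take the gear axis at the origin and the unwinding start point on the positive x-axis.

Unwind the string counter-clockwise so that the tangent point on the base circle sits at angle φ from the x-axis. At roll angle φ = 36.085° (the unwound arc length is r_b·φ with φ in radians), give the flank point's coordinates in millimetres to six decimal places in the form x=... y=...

x=10.555880 y=0.716332

pitch radius r_p = m·N/2 = 1.570·12/2 = 9.420000
base radius r_b = r_p·cos α = 9.420000·cos 18.125° = 8.952580
roll angle φ = 36.085° = 0.62980206 rad
x = r_b·(cos φ + φ·sin φ) = 8.952580·(0.80814411 + 0.62980206·0.58898481) = 10.555880
y = r_b·(sin φ − φ·cos φ) = 8.952580·(0.58898481 − 0.62980206·0.80814411) = 0.716332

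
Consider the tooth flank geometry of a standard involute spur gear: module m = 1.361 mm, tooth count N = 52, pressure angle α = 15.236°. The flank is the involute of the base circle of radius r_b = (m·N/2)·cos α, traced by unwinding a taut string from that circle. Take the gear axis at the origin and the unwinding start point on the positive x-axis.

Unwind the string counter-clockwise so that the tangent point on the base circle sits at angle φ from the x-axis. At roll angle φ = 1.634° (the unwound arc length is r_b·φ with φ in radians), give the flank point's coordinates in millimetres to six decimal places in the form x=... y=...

x=34.156119 y=0.000264

pitch radius r_p = m·N/2 = 1.361·52/2 = 35.386000
base radius r_b = r_p·cos α = 35.386000·cos 15.236° = 34.142238
roll angle φ = 1.634° = 0.02851868 rad
x = r_b·(cos φ + φ·sin φ) = 34.142238·(0.99959337 + 0.02851868·0.02851481) = 34.156119
y = r_b·(sin φ − φ·cos φ) = 34.142238·(0.02851481 − 0.02851868·0.99959337) = 0.000264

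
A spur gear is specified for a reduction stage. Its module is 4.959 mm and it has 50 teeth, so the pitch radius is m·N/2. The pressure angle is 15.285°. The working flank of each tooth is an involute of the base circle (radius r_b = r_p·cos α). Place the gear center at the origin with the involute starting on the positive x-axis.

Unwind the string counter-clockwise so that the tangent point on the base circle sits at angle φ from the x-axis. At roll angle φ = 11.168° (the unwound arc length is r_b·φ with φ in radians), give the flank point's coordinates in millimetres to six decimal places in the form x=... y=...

pitch radius r_p = m·N/2 = 4.959·50/2 = 123.975000
base radius r_b = r_p·cos α = 123.975000·cos 15.285° = 119.589566
roll angle φ = 11.168° = 0.19491837 rad
x = r_b·(cos φ + φ·sin φ) = 119.589566·(0.98106348 + 0.19491837·0.19368645) = 121.839827
y = r_b·(sin φ − φ·cos φ) = 119.589566·(0.19368645 − 0.19491837·0.98106348) = 0.294089

x=121.839827 y=0.294089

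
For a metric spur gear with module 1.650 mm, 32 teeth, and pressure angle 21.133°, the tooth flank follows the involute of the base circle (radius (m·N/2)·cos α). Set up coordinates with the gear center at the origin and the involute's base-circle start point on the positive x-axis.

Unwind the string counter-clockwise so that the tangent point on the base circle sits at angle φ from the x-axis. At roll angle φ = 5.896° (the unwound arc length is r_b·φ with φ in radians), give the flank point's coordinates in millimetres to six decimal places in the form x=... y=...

pitch radius r_p = m·N/2 = 1.650·32/2 = 26.400000
base radius r_b = r_p·cos α = 26.400000·cos 21.133° = 24.624495
roll angle φ = 5.896° = 0.10290461 rad
x = r_b·(cos φ + φ·sin φ) = 24.624495·(0.99470999 + 0.10290461·0.10272309) = 24.754529
y = r_b·(sin φ − φ·cos φ) = 24.624495·(0.10272309 − 0.10290461·0.99470999) = 0.008935

x=24.754529 y=0.008935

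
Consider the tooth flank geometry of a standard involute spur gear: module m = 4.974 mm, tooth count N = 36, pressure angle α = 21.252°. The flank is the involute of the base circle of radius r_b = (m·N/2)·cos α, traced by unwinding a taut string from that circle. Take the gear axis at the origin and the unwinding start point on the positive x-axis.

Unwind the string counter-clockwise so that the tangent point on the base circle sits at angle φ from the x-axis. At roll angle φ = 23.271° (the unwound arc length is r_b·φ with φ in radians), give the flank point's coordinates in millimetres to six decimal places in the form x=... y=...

x=90.044657 y=1.833018

pitch radius r_p = m·N/2 = 4.974·36/2 = 89.532000
base radius r_b = r_p·cos α = 89.532000·cos 21.252° = 83.443396
roll angle φ = 23.271° = 0.40615557 rad
x = r_b·(cos φ + φ·sin φ) = 83.443396·(0.91864647 + 0.40615557·0.39508058) = 90.044657
y = r_b·(sin φ − φ·cos φ) = 83.443396·(0.39508058 − 0.40615557·0.91864647) = 1.833018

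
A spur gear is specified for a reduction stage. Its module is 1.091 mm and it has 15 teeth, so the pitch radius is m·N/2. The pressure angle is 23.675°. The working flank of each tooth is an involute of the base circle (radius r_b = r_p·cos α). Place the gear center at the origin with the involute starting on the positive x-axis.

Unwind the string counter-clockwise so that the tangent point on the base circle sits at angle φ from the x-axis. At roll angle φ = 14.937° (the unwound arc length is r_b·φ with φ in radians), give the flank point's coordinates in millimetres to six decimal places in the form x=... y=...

x=7.744190 y=0.043959

pitch radius r_p = m·N/2 = 1.091·15/2 = 8.182500
base radius r_b = r_p·cos α = 8.182500·cos 23.675° = 7.493844
roll angle φ = 14.937° = 0.26069983 rad
x = r_b·(cos φ + φ·sin φ) = 7.493844·(0.96620983 + 0.26069983·0.25775680) = 7.744190
y = r_b·(sin φ − φ·cos φ) = 7.493844·(0.25775680 − 0.26069983·0.96620983) = 0.043959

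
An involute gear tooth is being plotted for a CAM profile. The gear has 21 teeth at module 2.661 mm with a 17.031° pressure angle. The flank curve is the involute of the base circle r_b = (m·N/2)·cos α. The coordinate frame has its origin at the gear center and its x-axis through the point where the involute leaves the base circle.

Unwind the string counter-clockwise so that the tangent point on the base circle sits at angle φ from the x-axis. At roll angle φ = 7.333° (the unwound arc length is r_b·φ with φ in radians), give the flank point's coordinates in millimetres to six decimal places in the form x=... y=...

pitch radius r_p = m·N/2 = 2.661·21/2 = 27.940500
base radius r_b = r_p·cos α = 27.940500·cos 17.031° = 26.715209
roll angle φ = 7.333° = 0.12798499 rad
x = r_b·(cos φ + φ·sin φ) = 26.715209·(0.99182109 + 0.12798499·0.12763588) = 26.933114
y = r_b·(sin φ − φ·cos φ) = 26.715209·(0.12763588 − 0.12798499·0.99182109) = 0.018638

x=26.933114 y=0.018638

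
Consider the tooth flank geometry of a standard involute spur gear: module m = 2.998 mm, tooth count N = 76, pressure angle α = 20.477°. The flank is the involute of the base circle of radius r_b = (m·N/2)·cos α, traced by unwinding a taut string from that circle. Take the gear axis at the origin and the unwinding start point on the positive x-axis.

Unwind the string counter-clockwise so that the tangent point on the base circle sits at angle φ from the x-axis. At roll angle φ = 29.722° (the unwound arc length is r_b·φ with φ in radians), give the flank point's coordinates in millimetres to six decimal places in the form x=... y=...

x=120.133558 y=4.833713

pitch radius r_p = m·N/2 = 2.998·76/2 = 113.924000
base radius r_b = r_p·cos α = 113.924000·cos 20.477° = 106.725450
roll angle φ = 29.722° = 0.51874676 rad
x = r_b·(cos φ + φ·sin φ) = 106.725450·(0.86844121 + 0.51874676·0.49579216) = 120.133558
y = r_b·(sin φ − φ·cos φ) = 106.725450·(0.49579216 − 0.51874676·0.86844121) = 4.833713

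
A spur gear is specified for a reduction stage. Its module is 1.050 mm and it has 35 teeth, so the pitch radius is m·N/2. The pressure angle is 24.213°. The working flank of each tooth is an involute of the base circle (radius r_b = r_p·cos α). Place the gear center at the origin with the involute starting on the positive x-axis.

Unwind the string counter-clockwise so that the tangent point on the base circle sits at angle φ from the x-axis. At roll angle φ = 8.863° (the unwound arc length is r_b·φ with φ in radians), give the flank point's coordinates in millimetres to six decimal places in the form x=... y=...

pitch radius r_p = m·N/2 = 1.050·35/2 = 18.375000
base radius r_b = r_p·cos α = 18.375000·cos 24.213° = 16.758498
roll angle φ = 8.863° = 0.15468853 rad
x = r_b·(cos φ + φ·sin φ) = 16.758498·(0.98805957 + 0.15468853·0.15407236) = 16.957803
y = r_b·(sin φ − φ·cos φ) = 16.758498·(0.15407236 − 0.15468853·0.98805957) = 0.020628

x=16.957803 y=0.020628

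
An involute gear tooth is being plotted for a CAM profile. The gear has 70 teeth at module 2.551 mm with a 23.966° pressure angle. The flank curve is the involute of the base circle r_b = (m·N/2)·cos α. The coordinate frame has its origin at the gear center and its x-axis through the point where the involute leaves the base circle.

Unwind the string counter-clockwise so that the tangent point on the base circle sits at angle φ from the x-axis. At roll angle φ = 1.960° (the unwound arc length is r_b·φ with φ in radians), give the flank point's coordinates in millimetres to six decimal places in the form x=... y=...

pitch radius r_p = m·N/2 = 2.551·70/2 = 89.285000
base radius r_b = r_p·cos α = 89.285000·cos 23.966° = 81.587442
roll angle φ = 1.960° = 0.03420845 rad
x = r_b·(cos φ + φ·sin φ) = 81.587442·(0.99941495 + 0.03420845·0.03420178) = 81.635165
y = r_b·(sin φ − φ·cos φ) = 81.587442·(0.03420178 − 0.03420845·0.99941495) = 0.001089

x=81.635165 y=0.001089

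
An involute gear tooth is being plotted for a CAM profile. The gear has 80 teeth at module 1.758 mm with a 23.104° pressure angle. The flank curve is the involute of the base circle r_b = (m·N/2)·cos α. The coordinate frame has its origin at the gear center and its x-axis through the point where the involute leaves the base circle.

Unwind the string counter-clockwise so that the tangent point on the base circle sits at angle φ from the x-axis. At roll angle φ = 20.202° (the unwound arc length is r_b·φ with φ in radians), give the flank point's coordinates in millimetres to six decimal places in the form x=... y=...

pitch radius r_p = m·N/2 = 1.758·80/2 = 70.320000
base radius r_b = r_p·cos α = 70.320000·cos 23.104° = 64.679921
roll angle φ = 20.202° = 0.35259142 rad
x = r_b·(cos φ + φ·sin φ) = 64.679921·(0.93848097 + 0.35259142·0.34533096) = 68.576350
y = r_b·(sin φ − φ·cos φ) = 64.679921·(0.34533096 − 0.35259142·0.93848097) = 0.933372

x=68.576350 y=0.933372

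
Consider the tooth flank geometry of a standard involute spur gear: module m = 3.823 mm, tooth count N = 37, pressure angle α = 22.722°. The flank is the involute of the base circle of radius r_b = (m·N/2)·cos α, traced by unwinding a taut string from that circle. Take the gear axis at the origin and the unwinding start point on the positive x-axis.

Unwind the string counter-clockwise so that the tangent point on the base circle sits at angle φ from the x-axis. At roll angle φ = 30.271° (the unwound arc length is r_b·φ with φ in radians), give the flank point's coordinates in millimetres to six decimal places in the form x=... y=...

x=73.715678 y=3.118246

pitch radius r_p = m·N/2 = 3.823·37/2 = 70.725500
base radius r_b = r_p·cos α = 70.725500·cos 22.722° = 65.236483
roll angle φ = 30.271° = 0.52832862 rad
x = r_b·(cos φ + φ·sin φ) = 65.236483·(0.86365080 + 0.52832862·0.50409056) = 73.715678
y = r_b·(sin φ − φ·cos φ) = 65.236483·(0.50409056 − 0.52832862·0.86365080) = 3.118246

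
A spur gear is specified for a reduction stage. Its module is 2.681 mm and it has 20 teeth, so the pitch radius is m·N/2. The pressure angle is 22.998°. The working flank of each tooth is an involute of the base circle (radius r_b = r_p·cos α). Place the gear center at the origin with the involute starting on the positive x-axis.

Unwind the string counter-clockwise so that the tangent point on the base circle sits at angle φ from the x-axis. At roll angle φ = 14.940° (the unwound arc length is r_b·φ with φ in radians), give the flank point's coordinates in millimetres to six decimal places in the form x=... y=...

pitch radius r_p = m·N/2 = 2.681·20/2 = 26.810000
base radius r_b = r_p·cos α = 26.810000·cos 22.998° = 24.679101
roll angle φ = 14.940° = 0.26075219 rad
x = r_b·(cos φ + φ·sin φ) = 24.679101·(0.96619633 + 0.26075219·0.25780739) = 25.503881
y = r_b·(sin φ − φ·cos φ) = 24.679101·(0.25780739 − 0.26075219·0.96619633) = 0.144856

x=25.503881 y=0.144856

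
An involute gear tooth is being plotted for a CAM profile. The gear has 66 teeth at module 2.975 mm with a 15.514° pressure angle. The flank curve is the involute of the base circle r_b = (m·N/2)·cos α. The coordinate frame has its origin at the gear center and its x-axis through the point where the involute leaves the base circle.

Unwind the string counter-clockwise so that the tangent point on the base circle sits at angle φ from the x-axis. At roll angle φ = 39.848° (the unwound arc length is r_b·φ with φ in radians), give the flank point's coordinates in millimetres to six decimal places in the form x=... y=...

x=114.783064 y=10.103195

pitch radius r_p = m·N/2 = 2.975·66/2 = 98.175000
base radius r_b = r_p·cos α = 98.175000·cos 15.514° = 94.598006
roll angle φ = 39.848° = 0.69547880 rad
x = r_b·(cos φ + φ·sin φ) = 94.598006·(0.76774700 + 0.69547880·0.64075311) = 114.783064
y = r_b·(sin φ − φ·cos φ) = 94.598006·(0.64075311 − 0.69547880·0.76774700) = 10.103195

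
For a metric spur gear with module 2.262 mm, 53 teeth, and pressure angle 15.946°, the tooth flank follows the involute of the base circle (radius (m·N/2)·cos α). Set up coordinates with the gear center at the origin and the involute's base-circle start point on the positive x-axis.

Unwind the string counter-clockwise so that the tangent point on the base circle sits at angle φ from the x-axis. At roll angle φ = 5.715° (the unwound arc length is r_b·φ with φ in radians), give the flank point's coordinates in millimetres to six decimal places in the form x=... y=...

x=57.922461 y=0.019047

pitch radius r_p = m·N/2 = 2.262·53/2 = 59.943000
base radius r_b = r_p·cos α = 59.943000·cos 15.946° = 57.636456
roll angle φ = 5.715° = 0.09974557 rad
x = r_b·(cos φ + φ·sin φ) = 57.636456·(0.99502953 + 0.09974557·0.09958025) = 57.922461
y = r_b·(sin φ − φ·cos φ) = 57.636456·(0.09958025 − 0.09974557·0.99502953) = 0.019047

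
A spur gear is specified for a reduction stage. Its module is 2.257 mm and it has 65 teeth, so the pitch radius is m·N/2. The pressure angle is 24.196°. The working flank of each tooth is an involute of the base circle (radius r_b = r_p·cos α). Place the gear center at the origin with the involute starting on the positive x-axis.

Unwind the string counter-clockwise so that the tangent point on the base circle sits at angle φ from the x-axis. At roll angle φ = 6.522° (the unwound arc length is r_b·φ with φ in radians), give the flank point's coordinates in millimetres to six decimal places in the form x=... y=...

pitch radius r_p = m·N/2 = 2.257·65/2 = 73.352500
base radius r_b = r_p·cos α = 73.352500·cos 24.196° = 66.908390
roll angle φ = 6.522° = 0.11383037 rad
x = r_b·(cos φ + φ·sin φ) = 66.908390·(0.99352832 + 0.11383037·0.11358471) = 67.340465
y = r_b·(sin φ − φ·cos φ) = 66.908390·(0.11358471 − 0.11383037·0.99352832) = 0.032853

x=67.340465 y=0.032853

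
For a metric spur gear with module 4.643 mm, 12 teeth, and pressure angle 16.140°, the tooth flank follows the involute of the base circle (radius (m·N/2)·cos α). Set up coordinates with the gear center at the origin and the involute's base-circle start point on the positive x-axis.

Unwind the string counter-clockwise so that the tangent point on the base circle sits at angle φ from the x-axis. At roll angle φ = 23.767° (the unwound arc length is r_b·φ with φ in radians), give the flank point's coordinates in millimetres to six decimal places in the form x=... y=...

pitch radius r_p = m·N/2 = 4.643·12/2 = 27.858000
base radius r_b = r_p·cos α = 27.858000·cos 16.140° = 26.759986
roll angle φ = 23.767° = 0.41481240 rad
x = r_b·(cos φ + φ·sin φ) = 26.759986·(0.91519194 + 0.41481240·0.40301825) = 28.964177
y = r_b·(sin φ − φ·cos φ) = 26.759986·(0.40301825 − 0.41481240·0.91519194) = 0.625790

x=28.964177 y=0.625790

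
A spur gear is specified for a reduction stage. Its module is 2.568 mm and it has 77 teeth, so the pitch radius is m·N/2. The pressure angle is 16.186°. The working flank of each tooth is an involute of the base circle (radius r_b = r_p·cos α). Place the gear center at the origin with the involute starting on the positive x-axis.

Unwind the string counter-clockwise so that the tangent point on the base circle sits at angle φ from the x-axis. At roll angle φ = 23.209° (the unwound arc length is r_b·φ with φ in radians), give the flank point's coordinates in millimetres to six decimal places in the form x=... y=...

x=102.422241 y=2.069321

pitch radius r_p = m·N/2 = 2.568·77/2 = 98.868000
base radius r_b = r_p·cos α = 98.868000·cos 16.186° = 94.949053
roll angle φ = 23.209° = 0.40507347 rad
x = r_b·(cos φ + φ·sin φ) = 94.949053·(0.91907345 + 0.40507347·0.39408628) = 102.422241
y = r_b·(sin φ − φ·cos φ) = 94.949053·(0.39408628 − 0.40507347·0.91907345) = 2.069321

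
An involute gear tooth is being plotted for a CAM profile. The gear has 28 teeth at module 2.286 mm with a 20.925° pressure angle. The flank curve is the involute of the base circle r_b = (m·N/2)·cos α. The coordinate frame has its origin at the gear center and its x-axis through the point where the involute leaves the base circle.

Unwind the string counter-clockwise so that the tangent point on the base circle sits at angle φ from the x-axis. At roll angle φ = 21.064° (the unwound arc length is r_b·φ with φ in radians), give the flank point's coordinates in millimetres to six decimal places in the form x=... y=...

x=31.845682 y=0.488457

pitch radius r_p = m·N/2 = 2.286·28/2 = 32.004000
base radius r_b = r_p·cos α = 32.004000·cos 20.925° = 29.893296
roll angle φ = 21.064° = 0.36763615 rad
x = r_b·(cos φ + φ·sin φ) = 29.893296·(0.93317954 + 0.36763615·0.35941055) = 31.845682
y = r_b·(sin φ − φ·cos φ) = 29.893296·(0.35941055 − 0.36763615·0.93317954) = 0.488457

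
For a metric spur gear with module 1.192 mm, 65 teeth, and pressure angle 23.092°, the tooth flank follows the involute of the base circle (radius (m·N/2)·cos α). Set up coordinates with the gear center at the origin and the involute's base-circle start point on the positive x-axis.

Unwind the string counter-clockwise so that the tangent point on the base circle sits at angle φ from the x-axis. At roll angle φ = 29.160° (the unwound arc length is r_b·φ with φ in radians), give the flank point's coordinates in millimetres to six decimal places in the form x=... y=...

pitch radius r_p = m·N/2 = 1.192·65/2 = 38.740000
base radius r_b = r_p·cos α = 38.740000·cos 23.092° = 35.636007
roll angle φ = 29.160° = 0.50893801 rad
x = r_b·(cos φ + φ·sin φ) = 35.636007·(0.87326245 + 0.50893801·0.48725013) = 39.956607
y = r_b·(sin φ − φ·cos φ) = 35.636007·(0.48725013 − 0.50893801·0.87326245) = 1.525708

x=39.956607 y=1.525708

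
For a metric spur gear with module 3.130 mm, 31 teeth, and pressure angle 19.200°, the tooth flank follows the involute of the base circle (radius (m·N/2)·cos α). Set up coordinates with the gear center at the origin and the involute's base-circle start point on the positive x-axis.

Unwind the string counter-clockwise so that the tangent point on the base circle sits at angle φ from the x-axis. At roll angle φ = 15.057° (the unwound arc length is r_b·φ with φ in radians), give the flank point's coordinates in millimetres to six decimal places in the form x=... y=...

x=47.371269 y=0.275261

pitch radius r_p = m·N/2 = 3.130·31/2 = 48.515000
base radius r_b = r_p·cos α = 48.515000·cos 19.200° = 45.816420
roll angle φ = 15.057° = 0.26279423 rad
x = r_b·(cos φ + φ·sin φ) = 45.816420·(0.96566787 + 0.26279423·0.25977986) = 47.371269
y = r_b·(sin φ − φ·cos φ) = 45.816420·(0.25977986 − 0.26279423·0.96566787) = 0.275261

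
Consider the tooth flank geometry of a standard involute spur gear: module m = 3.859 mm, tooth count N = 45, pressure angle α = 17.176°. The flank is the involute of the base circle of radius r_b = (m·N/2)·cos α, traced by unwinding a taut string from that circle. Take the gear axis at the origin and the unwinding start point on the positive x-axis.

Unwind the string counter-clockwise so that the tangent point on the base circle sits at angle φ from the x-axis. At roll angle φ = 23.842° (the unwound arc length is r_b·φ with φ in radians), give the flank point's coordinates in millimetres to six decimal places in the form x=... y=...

pitch radius r_p = m·N/2 = 3.859·45/2 = 86.827500
base radius r_b = r_p·cos α = 86.827500·cos 17.176° = 82.955180
roll angle φ = 23.842° = 0.41612140 rad
x = r_b·(cos φ + φ·sin φ) = 82.955180·(0.91466361 + 0.41612140·0.40421589) = 89.829384
y = r_b·(sin φ − φ·cos φ) = 82.955180·(0.40421589 − 0.41612140·0.91466361) = 1.958139

x=89.829384 y=1.958139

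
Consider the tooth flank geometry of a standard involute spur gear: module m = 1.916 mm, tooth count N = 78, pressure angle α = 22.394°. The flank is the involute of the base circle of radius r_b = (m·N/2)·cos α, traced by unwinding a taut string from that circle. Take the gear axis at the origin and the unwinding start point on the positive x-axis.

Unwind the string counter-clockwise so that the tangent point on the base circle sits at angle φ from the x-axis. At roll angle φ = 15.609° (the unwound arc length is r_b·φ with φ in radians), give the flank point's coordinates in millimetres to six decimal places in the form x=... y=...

pitch radius r_p = m·N/2 = 1.916·78/2 = 74.724000
base radius r_b = r_p·cos α = 74.724000·cos 22.394° = 69.088759
roll angle φ = 15.609° = 0.27242844 rad
x = r_b·(cos φ + φ·sin φ) = 69.088759·(0.96312031 + 0.27242844·0.26907111) = 71.605175
y = r_b·(sin φ − φ·cos φ) = 69.088759·(0.26907111 − 0.27242844·0.96312031) = 0.462186

x=71.605175 y=0.462186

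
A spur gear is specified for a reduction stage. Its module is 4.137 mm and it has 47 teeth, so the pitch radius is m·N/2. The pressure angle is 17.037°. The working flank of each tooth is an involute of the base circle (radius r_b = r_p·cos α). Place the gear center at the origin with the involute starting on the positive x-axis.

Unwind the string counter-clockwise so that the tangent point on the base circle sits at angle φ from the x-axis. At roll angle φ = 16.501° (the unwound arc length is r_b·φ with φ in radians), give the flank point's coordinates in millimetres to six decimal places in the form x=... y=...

x=96.728395 y=0.734005

pitch radius r_p = m·N/2 = 4.137·47/2 = 97.219500
base radius r_b = r_p·cos α = 97.219500·cos 17.037° = 92.953095
roll angle φ = 16.501° = 0.28799678 rad
x = r_b·(cos φ + φ·sin φ) = 92.953095·(0.95881478 + 0.28799678·0.28403208) = 96.728395
y = r_b·(sin φ − φ·cos φ) = 92.953095·(0.28403208 − 0.28799678·0.95881478) = 0.734005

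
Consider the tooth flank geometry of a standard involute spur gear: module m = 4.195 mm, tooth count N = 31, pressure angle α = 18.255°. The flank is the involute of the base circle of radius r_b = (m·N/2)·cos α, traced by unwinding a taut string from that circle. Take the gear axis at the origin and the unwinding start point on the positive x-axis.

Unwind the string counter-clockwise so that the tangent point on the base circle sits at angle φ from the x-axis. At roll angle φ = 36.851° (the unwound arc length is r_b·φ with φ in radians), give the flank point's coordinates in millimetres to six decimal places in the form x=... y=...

pitch radius r_p = m·N/2 = 4.195·31/2 = 65.022500
base radius r_b = r_p·cos α = 65.022500·cos 18.255° = 61.750034
roll angle φ = 36.851° = 0.64317128 rad
x = r_b·(cos φ + φ·sin φ) = 61.750034·(0.80019785 + 0.64317128·0.59973611) = 73.231273
y = r_b·(sin φ − φ·cos φ) = 61.750034·(0.59973611 − 0.64317128·0.80019785) = 5.253188

x=73.231273 y=5.253188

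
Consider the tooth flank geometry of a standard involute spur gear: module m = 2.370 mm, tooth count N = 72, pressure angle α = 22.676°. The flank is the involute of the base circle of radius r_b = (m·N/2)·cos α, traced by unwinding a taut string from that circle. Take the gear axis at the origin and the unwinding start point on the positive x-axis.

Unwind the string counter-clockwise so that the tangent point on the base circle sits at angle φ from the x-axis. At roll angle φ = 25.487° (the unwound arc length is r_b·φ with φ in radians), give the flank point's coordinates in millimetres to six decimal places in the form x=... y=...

pitch radius r_p = m·N/2 = 2.370·72/2 = 85.320000
base radius r_b = r_p·cos α = 85.320000·cos 22.676° = 78.724735
roll angle φ = 25.487° = 0.44483207 rad
x = r_b·(cos φ + φ·sin φ) = 78.724735·(0.90268294 + 0.44483207·0.43030630) = 86.132494
y = r_b·(sin φ − φ·cos φ) = 78.724735·(0.43030630 − 0.44483207·0.90268294) = 2.264437

x=86.132494 y=2.264437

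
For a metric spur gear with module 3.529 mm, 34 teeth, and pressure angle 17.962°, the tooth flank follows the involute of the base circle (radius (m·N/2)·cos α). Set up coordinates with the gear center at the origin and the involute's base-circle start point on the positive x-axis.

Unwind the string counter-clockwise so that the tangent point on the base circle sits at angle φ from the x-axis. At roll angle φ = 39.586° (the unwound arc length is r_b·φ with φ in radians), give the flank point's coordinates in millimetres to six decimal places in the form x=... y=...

pitch radius r_p = m·N/2 = 3.529·34/2 = 59.993000
base radius r_b = r_p·cos α = 59.993000·cos 17.962° = 57.069016
roll angle φ = 39.586° = 0.69090604 rad
x = r_b·(cos φ + φ·sin φ) = 57.069016·(0.77066897 + 0.69090604·0.63723570) = 69.107096
y = r_b·(sin φ − φ·cos φ) = 57.069016·(0.63723570 − 0.69090604·0.77066897) = 5.979455

x=69.107096 y=5.979455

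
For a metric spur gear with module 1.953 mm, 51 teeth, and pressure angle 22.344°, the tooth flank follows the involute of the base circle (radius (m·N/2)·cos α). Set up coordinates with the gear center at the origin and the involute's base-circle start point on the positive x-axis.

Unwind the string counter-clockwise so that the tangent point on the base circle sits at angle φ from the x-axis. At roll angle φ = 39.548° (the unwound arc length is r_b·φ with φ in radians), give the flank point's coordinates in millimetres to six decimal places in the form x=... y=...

pitch radius r_p = m·N/2 = 1.953·51/2 = 49.801500
base radius r_b = r_p·cos α = 49.801500·cos 22.344° = 46.062306
roll angle φ = 39.548° = 0.69024281 rad
x = r_b·(cos φ + φ·sin φ) = 46.062306·(0.77109143 + 0.69024281·0.63672443) = 55.762378
y = r_b·(sin φ − φ·cos φ) = 46.062306·(0.63672443 − 0.69024281·0.77109143) = 4.812779

x=55.762378 y=4.812779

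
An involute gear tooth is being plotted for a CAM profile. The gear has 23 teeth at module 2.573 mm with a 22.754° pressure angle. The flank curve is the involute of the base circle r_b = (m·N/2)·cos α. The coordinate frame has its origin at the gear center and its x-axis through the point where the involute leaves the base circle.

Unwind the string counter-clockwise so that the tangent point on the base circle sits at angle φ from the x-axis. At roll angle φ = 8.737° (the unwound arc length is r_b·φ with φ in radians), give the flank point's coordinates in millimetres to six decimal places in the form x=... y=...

pitch radius r_p = m·N/2 = 2.573·23/2 = 29.589500
base radius r_b = r_p·cos α = 29.589500·cos 22.754° = 27.286667
roll angle φ = 8.737° = 0.15248942 rad
x = r_b·(cos φ + φ·sin φ) = 27.286667·(0.98839600 + 0.15248942·0.15189913) = 27.602074
y = r_b·(sin φ − φ·cos φ) = 27.286667·(0.15189913 − 0.15248942·0.98839600) = 0.032176

x=27.602074 y=0.032176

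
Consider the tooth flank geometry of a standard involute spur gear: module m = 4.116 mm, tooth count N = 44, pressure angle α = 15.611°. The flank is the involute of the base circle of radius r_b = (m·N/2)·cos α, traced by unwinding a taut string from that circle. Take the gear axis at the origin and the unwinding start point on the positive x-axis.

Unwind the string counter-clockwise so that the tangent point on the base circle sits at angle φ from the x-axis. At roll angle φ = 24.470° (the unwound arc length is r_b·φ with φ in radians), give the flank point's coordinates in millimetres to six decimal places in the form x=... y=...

x=94.806254 y=2.223540

pitch radius r_p = m·N/2 = 4.116·44/2 = 90.552000
base radius r_b = r_p·cos α = 90.552000·cos 15.611° = 87.211620
roll angle φ = 24.470° = 0.42708207 rad
x = r_b·(cos φ + φ·sin φ) = 87.211620·(0.91017828 + 0.42708207·0.41421673) = 94.806254
y = r_b·(sin φ − φ·cos φ) = 87.211620·(0.41421673 − 0.42708207·0.91017828) = 2.223540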